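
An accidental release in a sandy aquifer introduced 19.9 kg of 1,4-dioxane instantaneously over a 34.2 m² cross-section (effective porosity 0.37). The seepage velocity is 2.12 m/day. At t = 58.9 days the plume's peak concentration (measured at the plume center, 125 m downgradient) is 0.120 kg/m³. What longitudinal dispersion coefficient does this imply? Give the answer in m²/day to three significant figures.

At the plume center C_max = M/(n_e·A·√(4πDt)), so D = M²/(4πt·(n_e·A·C_max)²).
n_e·A·C_max = 0.37 × 34.2 × 0.120 = 1.518 kg/m.
D = 19.9²/(4π × 58.9 × 1.518²) = 0.232 m²/day.

0.232 m²/day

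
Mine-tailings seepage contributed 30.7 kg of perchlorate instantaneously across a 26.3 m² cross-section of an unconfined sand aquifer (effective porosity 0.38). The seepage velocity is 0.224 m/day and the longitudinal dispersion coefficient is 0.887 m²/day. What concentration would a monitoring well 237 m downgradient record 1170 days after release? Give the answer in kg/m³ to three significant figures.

For an instantaneous plane source, C(x,t) = M/(n_e·A·√(4πDt)) · exp(−(x−vt)²/(4Dt)), with n_e·A the pore (flow) area.
Plume center vt = 0.224 × 1170 = 262.08 m, so the well at 237 m is 25.08 m upgradient of the peak.
√(4πDt) = 114.2 m, giving peak height M/(n_e·A·√(4πDt)) = 30.7/(0.38 × 26.3 × 114.2) = 0.02690 kg/m³.
(x−vt)²/(4Dt) = (-25.08)²/(4 × 0.887 × 1170) = 0.1515; exp(−0.1515) = 0.8594.
C = 0.02690 × 0.8594 = 0.0231 kg/m³.

0.0231 kg/m³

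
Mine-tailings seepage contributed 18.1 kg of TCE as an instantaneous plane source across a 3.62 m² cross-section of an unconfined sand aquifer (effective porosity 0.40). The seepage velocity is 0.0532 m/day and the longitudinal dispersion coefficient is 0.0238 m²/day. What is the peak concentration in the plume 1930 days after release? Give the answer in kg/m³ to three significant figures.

The peak of an instantaneous 1D plume sits at x = vt; there the Gaussian factor is 1 and C_max = M/(n_e·A·√(4πDt)), where n_e·A is the pore area the mass is dissolved in.
√(4πDt) = √(4π × 0.0238 × 1930) = 24.03 m, so C_max = 18.1/(0.40 × 3.62 × 24.03) = 0.520 kg/m³.

0.520 kg/m³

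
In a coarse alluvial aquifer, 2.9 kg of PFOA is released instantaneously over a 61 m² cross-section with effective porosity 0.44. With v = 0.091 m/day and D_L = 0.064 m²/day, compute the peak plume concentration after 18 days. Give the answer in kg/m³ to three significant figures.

The peak of an instantaneous 1D plume sits at x = vt; there the Gaussian factor is 1 and C_max = M/(n_e·A·√(4πDt)), where n_e·A is the pore area the mass is dissolved in.
√(4πDt) = √(4π × 0.064 × 18) = 3.805 m, so C_max = 2.9/(0.44 × 61 × 3.805) = 0.0284 kg/m³.

0.0284 kg/m³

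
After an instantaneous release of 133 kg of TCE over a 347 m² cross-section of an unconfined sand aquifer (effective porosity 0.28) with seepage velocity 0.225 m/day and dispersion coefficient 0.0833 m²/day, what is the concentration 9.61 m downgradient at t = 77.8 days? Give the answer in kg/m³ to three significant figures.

For an instantaneous plane source, C(x,t) = M/(n_e·A·√(4πDt)) · exp(−(x−vt)²/(4Dt)), with n_e·A the pore (flow) area.
Plume center vt = 0.225 × 77.8 = 17.505 m, so the well at 9.61 m is 7.895 m upgradient of the peak.
√(4πDt) = 9.024 m, giving peak height M/(n_e·A·√(4πDt)) = 133/(0.28 × 347 × 9.024) = 0.1517 kg/m³.
(x−vt)²/(4Dt) = (-7.895)²/(4 × 0.0833 × 77.8) = 2.404; exp(−2.404) = 0.09036.
C = 0.1517 × 0.09036 = 0.0137 kg/m³.

0.0137 kg/m³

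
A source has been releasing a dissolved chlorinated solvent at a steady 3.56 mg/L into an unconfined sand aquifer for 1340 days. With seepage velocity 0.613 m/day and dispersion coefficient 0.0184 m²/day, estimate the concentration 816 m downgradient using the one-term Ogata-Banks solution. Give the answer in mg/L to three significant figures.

For a continuous step input, C/C₀ ≈ ½·erfc((x−vt)/(2√(Dt))).
vt = 0.613 × 1340 = 821.42 m and 2√(Dt) = 2√(0.0184 × 1340) = 9.931 m.
Argument (x−vt)/(2√(Dt)) = (816 − 821.42)/9.931 = -0.5458; ½·erfc(-0.5458) = 0.7799.
C = 3.56 × 0.7799 = 2.78 mg/L.

2.78 mg/L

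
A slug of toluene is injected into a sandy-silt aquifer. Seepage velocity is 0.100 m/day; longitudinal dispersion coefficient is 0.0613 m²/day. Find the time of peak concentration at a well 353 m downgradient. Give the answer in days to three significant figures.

3520 days

For the 1D instantaneous-source solution, setting ∂C/∂t = 0 at fixed x gives v²t² + 2Dt − x² = 0, so t = (√(D² + v²x²) − D)/v².
√(D² + v²x²) = √(0.0613² + 0.100² × 353²) = 35.30; v² = 0.01.
t = (35.30 − 0.0613)/0.01 = 3520 days (vs. the pure-advection estimate x/v = 3530 d).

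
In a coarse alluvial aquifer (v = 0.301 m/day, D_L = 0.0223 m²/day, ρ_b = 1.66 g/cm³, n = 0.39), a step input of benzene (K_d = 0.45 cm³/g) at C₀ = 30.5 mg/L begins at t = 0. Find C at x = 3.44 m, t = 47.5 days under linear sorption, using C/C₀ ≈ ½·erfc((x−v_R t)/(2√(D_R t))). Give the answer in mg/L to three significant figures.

Retardation factor R = 1 + ρ_b·K_d/n = 1 + 1.66 × 0.45/0.39 = 2.915.
Sorption retards both mechanisms: v_R = v/R = 0.1033 m/day, D_R = D/R = 0.007650 m²/day.
v_R·t = 0.1033 × 47.5 = 4.90675 m; 2√(D_R t) = 1.206 m; argument = (3.44 − 4.90675)/1.206 = -1.216.
C = C₀ × ½·erfc(-1.216) = 30.5 × 0.9573 = 29.2 mg/L.

29.2 mg/L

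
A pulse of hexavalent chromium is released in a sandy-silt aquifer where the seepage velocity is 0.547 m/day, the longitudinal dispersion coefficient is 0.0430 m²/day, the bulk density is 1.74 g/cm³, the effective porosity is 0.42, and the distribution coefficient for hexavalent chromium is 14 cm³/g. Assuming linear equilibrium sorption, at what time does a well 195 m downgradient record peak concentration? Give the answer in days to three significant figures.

Retardation factor R = 1 + ρ_b·K_d/n = 1 + 1.74 × 14/0.42 = 59.00.
Sorption retards both mechanisms: v_R = v/R = 0.009271 m/day, D_R = D/R = 0.0007288 m²/day.
Peak time from v_R²t² + 2D_R t − x² = 0: t = (√(D_R² + v_R²x²) − D_R)/v_R².
√(D_R² + v_R²x²) = √(0.0007288² + 0.009271² × 195²) = 1.808; v_R² = 8.595e-05.
t = (1.808 − 0.0007288)/8.595e-05 = 21000 days.

21000 days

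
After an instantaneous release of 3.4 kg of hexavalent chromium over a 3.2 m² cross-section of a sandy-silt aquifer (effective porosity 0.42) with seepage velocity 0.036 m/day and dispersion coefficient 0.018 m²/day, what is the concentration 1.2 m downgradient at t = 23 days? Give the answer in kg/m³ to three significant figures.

1.02 kg/m³

For an instantaneous plane source, C(x,t) = M/(n_e·A·√(4πDt)) · exp(−(x−vt)²/(4Dt)), with n_e·A the pore (flow) area.
Plume center vt = 0.036 × 23 = 0.828 m, so the well at 1.2 m is 0.372 m downgradient of the peak.
√(4πDt) = 2.281 m, giving peak height M/(n_e·A·√(4πDt)) = 3.4/(0.42 × 3.2 × 2.281) = 1.109 kg/m³.
(x−vt)²/(4Dt) = (0.372)²/(4 × 0.018 × 23) = 0.08357; exp(−0.08357) = 0.9198.
C = 1.109 × 0.9198 = 1.02 kg/m³.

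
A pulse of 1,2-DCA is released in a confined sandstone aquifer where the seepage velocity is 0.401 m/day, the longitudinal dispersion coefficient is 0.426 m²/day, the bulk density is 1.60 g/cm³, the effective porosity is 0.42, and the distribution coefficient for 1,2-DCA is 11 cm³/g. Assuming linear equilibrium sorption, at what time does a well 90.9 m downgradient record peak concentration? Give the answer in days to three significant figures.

9610 days

Retardation factor R = 1 + ρ_b·K_d/n = 1 + 1.60 × 11/0.42 = 42.90.
Sorption retards both mechanisms: v_R = v/R = 0.009347 m/day, D_R = D/R = 0.009930 m²/day.
Peak time from v_R²t² + 2D_R t − x² = 0: t = (√(D_R² + v_R²x²) − D_R)/v_R².
√(D_R² + v_R²x²) = √(0.009930² + 0.009347² × 90.9²) = 0.8497; v_R² = 8.737e-05.
t = (0.8497 − 0.009930)/8.737e-05 = 9610 days.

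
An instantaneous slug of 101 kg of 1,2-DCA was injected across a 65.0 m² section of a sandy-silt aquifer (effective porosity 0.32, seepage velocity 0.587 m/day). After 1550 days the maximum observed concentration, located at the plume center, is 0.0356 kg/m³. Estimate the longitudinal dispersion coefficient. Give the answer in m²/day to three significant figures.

0.955 m²/day

At the plume center C_max = M/(n_e·A·√(4πDt)), so D = M²/(4πt·(n_e·A·C_max)²).
n_e·A·C_max = 0.32 × 65.0 × 0.0356 = 0.7405 kg/m.
D = 101²/(4π × 1550 × 0.7405²) = 0.955 m²/day.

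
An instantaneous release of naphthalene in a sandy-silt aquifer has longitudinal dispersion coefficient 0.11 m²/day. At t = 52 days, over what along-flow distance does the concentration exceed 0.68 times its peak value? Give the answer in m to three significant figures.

5.94 m

The plume is Gaussian with σ = √(2Dt) = √(2 × 0.11 × 52) = 3.382 m.
C/C_peak = exp(−Δx²/(2σ²)) = 0.68 ⇒ Δx = σ·√(−2 ln 0.68) = 3.382 × 0.8783 = 2.970 m.
Width = 2Δx = 5.94 m.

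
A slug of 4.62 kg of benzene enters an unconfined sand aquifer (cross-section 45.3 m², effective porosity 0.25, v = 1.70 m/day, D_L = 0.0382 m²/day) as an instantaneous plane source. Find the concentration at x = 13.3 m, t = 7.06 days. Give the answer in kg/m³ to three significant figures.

0.0465 kg/m³

For an instantaneous plane source, C(x,t) = M/(n_e·A·√(4πDt)) · exp(−(x−vt)²/(4Dt)), with n_e·A the pore (flow) area.
Plume center vt = 1.70 × 7.06 = 12.002 m, so the well at 13.3 m is 1.298 m downgradient of the peak.
√(4πDt) = 1.841 m, giving peak height M/(n_e·A·√(4πDt)) = 4.62/(0.25 × 45.3 × 1.841) = 0.2216 kg/m³.
(x−vt)²/(4Dt) = (1.298)²/(4 × 0.0382 × 7.06) = 1.562; exp(−1.562) = 0.2097.
C = 0.2216 × 0.2097 = 0.0465 kg/m³.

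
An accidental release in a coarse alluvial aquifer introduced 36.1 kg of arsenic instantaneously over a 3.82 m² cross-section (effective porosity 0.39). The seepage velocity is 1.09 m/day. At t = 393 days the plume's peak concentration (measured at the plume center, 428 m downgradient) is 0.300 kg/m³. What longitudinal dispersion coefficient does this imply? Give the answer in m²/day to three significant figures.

1.32 m²/day

At the plume center C_max = M/(n_e·A·√(4πDt)), so D = M²/(4πt·(n_e·A·C_max)²).
n_e·A·C_max = 0.39 × 3.82 × 0.300 = 0.4469 kg/m.
D = 36.1²/(4π × 393 × 0.4469²) = 1.32 m²/day.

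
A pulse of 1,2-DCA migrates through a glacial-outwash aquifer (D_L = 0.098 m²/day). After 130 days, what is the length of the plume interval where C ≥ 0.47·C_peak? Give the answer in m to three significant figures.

12.4 m

The plume is Gaussian with σ = √(2Dt) = √(2 × 0.098 × 130) = 5.048 m.
C/C_peak = exp(−Δx²/(2σ²)) = 0.47 ⇒ Δx = σ·√(−2 ln 0.47) = 5.048 × 1.229 = 6.204 m.
Width = 2Δx = 12.4 m.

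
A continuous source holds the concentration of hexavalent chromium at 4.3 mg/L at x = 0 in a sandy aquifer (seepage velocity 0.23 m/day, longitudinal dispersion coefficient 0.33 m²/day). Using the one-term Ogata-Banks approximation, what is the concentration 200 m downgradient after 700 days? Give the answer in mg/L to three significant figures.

0.150 mg/L

For a continuous step input, C/C₀ ≈ ½·erfc((x−vt)/(2√(Dt))).
vt = 0.23 × 700 = 161 m and 2√(Dt) = 2√(0.33 × 700) = 30.40 m.
Argument (x−vt)/(2√(Dt)) = (200 − 161)/30.40 = 1.283; ½·erfc(1.283) = 0.03481.
C = 4.3 × 0.03481 = 0.150 mg/L.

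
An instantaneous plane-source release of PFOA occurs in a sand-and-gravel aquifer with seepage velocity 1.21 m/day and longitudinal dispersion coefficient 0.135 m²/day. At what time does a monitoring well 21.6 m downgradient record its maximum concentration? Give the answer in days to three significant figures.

For the 1D instantaneous-source solution, setting ∂C/∂t = 0 at fixed x gives v²t² + 2Dt − x² = 0, so t = (√(D² + v²x²) − D)/v².
√(D² + v²x²) = √(0.135² + 1.21² × 21.6²) = 26.14; v² = 1.4641.
t = (26.14 − 0.135)/1.4641 = 17.8 days (vs. the pure-advection estimate x/v = 17.9 d).

17.8 days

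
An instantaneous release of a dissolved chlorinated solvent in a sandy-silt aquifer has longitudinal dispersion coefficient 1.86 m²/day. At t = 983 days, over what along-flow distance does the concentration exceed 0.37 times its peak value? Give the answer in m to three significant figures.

171 m

The plume is Gaussian with σ = √(2Dt) = √(2 × 1.86 × 983) = 60.47 m.
C/C_peak = exp(−Δx²/(2σ²)) = 0.37 ⇒ Δx = σ·√(−2 ln 0.37) = 60.47 × 1.410 = 85.26 m.
Width = 2Δx = 171 m.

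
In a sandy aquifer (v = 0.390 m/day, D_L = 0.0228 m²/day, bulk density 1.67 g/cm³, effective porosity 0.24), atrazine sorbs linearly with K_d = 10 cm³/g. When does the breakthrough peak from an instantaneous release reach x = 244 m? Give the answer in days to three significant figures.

44100 days

Retardation factor R = 1 + ρ_b·K_d/n = 1 + 1.67 × 10/0.24 = 70.58.
Sorption retards both mechanisms: v_R = v/R = 0.005526 m/day, D_R = D/R = 0.0003230 m²/day.
Peak time from v_R²t² + 2D_R t − x² = 0: t = (√(D_R² + v_R²x²) − D_R)/v_R².
√(D_R² + v_R²x²) = √(0.0003230² + 0.005526² × 244²) = 1.348; v_R² = 3.054e-05.
t = (1.348 − 0.0003230)/3.054e-05 = 44100 days.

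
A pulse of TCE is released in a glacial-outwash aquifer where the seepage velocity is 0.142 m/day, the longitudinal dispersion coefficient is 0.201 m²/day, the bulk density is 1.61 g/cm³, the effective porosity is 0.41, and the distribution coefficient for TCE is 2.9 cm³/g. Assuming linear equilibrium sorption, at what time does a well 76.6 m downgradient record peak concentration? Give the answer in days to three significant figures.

Retardation factor R = 1 + ρ_b·K_d/n = 1 + 1.61 × 2.9/0.41 = 12.39.
Sorption retards both mechanisms: v_R = v/R = 0.01146 m/day, D_R = D/R = 0.01622 m²/day.
Peak time from v_R²t² + 2D_R t − x² = 0: t = (√(D_R² + v_R²x²) − D_R)/v_R².
√(D_R² + v_R²x²) = √(0.01622² + 0.01146² × 76.6²) = 0.8780; v_R² = 0.0001313.
t = (0.8780 − 0.01622)/0.0001313 = 6560 days.

6560 days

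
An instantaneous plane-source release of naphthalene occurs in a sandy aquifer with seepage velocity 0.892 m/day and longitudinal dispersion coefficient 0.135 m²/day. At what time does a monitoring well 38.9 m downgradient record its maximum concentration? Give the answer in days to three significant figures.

43.4 days

For the 1D instantaneous-source solution, setting ∂C/∂t = 0 at fixed x gives v²t² + 2Dt − x² = 0, so t = (√(D² + v²x²) − D)/v².
√(D² + v²x²) = √(0.135² + 0.892² × 38.9²) = 34.70; v² = 0.795664.
t = (34.70 − 0.135)/0.795664 = 43.4 days (vs. the pure-advection estimate x/v = 43.6 d).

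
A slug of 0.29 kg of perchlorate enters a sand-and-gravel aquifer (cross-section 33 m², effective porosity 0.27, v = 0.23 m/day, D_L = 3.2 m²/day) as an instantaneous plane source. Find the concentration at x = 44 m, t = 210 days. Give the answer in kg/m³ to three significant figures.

For an instantaneous plane source, C(x,t) = M/(n_e·A·√(4πDt)) · exp(−(x−vt)²/(4Dt)), with n_e·A the pore (flow) area.
Plume center vt = 0.23 × 210 = 48.3 m, so the well at 44 m is 4.3 m upgradient of the peak.
√(4πDt) = 91.89 m, giving peak height M/(n_e·A·√(4πDt)) = 0.29/(0.27 × 33 × 91.89) = 0.0003542 kg/m³.
(x−vt)²/(4Dt) = (-4.3)²/(4 × 3.2 × 210) = 0.006879; exp(−0.006879) = 0.9931.
C = 0.0003542 × 0.9931 = 0.000352 kg/m³.

0.000352 kg/m³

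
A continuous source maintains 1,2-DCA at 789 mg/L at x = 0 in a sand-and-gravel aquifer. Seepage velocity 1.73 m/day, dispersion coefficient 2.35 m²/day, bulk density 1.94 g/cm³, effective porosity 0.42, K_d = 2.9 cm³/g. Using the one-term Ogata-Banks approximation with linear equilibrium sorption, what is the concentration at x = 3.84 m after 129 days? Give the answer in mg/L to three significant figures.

Retardation factor R = 1 + ρ_b·K_d/n = 1 + 1.94 × 2.9/0.42 = 14.40.
Sorption retards both mechanisms: v_R = v/R = 0.1201 m/day, D_R = D/R = 0.1632 m²/day.
v_R·t = 0.1201 × 129 = 15.4929 m; 2√(D_R t) = 9.177 m; argument = (3.84 − 15.4929)/9.177 = -1.270.
C = C₀ × ½·erfc(-1.270) = 789 × 0.9638 = 760 mg/L.

760 mg/L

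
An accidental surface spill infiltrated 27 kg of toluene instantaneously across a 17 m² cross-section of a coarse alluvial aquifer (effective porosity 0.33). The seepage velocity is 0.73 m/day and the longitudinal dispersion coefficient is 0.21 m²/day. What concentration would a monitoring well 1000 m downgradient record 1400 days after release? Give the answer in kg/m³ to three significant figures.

0.0525 kg/m³

For an instantaneous plane source, C(x,t) = M/(n_e·A·√(4πDt)) · exp(−(x−vt)²/(4Dt)), with n_e·A the pore (flow) area.
Plume center vt = 0.73 × 1400 = 1022 m, so the well at 1000 m is 22 m upgradient of the peak.
√(4πDt) = 60.78 m, giving peak height M/(n_e·A·√(4πDt)) = 27/(0.33 × 17 × 60.78) = 0.07918 kg/m³.
(x−vt)²/(4Dt) = (-22)²/(4 × 0.21 × 1400) = 0.4116; exp(−0.4116) = 0.6626.
C = 0.07918 × 0.6626 = 0.0525 kg/m³.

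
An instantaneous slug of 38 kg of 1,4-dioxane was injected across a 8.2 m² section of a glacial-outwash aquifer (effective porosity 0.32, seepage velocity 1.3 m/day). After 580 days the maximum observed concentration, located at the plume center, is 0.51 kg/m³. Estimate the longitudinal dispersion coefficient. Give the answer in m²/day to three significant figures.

At the plume center C_max = M/(n_e·A·√(4πDt)), so D = M²/(4πt·(n_e·A·C_max)²).
n_e·A·C_max = 0.32 × 8.2 × 0.51 = 1.338 kg/m.
D = 38²/(4π × 580 × 1.338²) = 0.111 m²/day.

0.111 m²/day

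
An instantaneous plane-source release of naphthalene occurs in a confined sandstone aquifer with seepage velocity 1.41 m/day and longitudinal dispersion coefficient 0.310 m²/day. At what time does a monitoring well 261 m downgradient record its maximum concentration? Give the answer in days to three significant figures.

185 days

For the 1D instantaneous-source solution, setting ∂C/∂t = 0 at fixed x gives v²t² + 2Dt − x² = 0, so t = (√(D² + v²x²) − D)/v².
√(D² + v²x²) = √(0.310² + 1.41² × 261²) = 368.0; v² = 1.9881.
t = (368.0 − 0.310)/1.9881 = 185 days (vs. the pure-advection estimate x/v = 185 d).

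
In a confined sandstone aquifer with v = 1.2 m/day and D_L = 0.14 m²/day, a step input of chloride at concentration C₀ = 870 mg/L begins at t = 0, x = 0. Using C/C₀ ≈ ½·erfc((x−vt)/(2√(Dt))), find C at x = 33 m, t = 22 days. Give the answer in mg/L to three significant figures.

For a continuous step input, C/C₀ ≈ ½·erfc((x−vt)/(2√(Dt))).
vt = 1.2 × 22 = 26.4 m and 2√(Dt) = 2√(0.14 × 22) = 3.510 m.
Argument (x−vt)/(2√(Dt)) = (33 − 26.4)/3.510 = 1.880; ½·erfc(1.880) = 0.003922.
C = 870 × 0.003922 = 3.41 mg/L.

3.41 mg/L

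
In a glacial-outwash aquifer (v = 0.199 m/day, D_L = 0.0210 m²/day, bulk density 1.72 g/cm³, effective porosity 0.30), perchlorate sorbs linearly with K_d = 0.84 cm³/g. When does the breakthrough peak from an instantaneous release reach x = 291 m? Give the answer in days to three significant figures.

8500 days

Retardation factor R = 1 + ρ_b·K_d/n = 1 + 1.72 × 0.84/0.30 = 5.816.
Sorption retards both mechanisms: v_R = v/R = 0.03422 m/day, D_R = D/R = 0.003611 m²/day.
Peak time from v_R²t² + 2D_R t − x² = 0: t = (√(D_R² + v_R²x²) − D_R)/v_R².
√(D_R² + v_R²x²) = √(0.003611² + 0.03422² × 291²) = 9.958; v_R² = 0.001171.
t = (9.958 − 0.003611)/0.001171 = 8500 days.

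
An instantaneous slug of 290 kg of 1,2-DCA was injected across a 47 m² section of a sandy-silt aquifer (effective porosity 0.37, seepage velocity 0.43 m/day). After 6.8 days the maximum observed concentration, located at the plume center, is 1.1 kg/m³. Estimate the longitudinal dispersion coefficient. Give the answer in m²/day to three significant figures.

At the plume center C_max = M/(n_e·A·√(4πDt)), so D = M²/(4πt·(n_e·A·C_max)²).
n_e·A·C_max = 0.37 × 47 × 1.1 = 19.13 kg/m.
D = 290²/(4π × 6.8 × 19.13²) = 2.69 m²/day.

2.69 m²/day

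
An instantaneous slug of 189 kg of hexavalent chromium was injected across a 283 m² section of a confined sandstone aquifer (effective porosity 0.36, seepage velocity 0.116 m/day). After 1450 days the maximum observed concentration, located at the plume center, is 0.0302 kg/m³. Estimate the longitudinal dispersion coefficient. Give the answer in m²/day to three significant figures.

0.207 m²/day

At the plume center C_max = M/(n_e·A·√(4πDt)), so D = M²/(4πt·(n_e·A·C_max)²).
n_e·A·C_max = 0.36 × 283 × 0.0302 = 3.077 kg/m.
D = 189²/(4π × 1450 × 3.077²) = 0.207 m²/day.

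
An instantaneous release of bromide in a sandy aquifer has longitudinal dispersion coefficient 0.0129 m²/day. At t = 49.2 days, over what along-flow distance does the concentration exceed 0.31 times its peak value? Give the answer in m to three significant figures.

The plume is Gaussian with σ = √(2Dt) = √(2 × 0.0129 × 49.2) = 1.127 m.
C/C_peak = exp(−Δx²/(2σ²)) = 0.31 ⇒ Δx = σ·√(−2 ln 0.31) = 1.127 × 1.530 = 1.724 m.
Width = 2Δx = 3.45 m.

3.45 m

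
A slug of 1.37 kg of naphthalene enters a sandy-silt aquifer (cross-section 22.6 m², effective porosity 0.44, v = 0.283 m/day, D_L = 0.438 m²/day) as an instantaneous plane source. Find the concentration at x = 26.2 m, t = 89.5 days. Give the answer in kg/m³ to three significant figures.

For an instantaneous plane source, C(x,t) = M/(n_e·A·√(4πDt)) · exp(−(x−vt)²/(4Dt)), with n_e·A the pore (flow) area.
Plume center vt = 0.283 × 89.5 = 25.3285 m, so the well at 26.2 m is 0.8715 m downgradient of the peak.
√(4πDt) = 22.19 m, giving peak height M/(n_e·A·√(4πDt)) = 1.37/(0.44 × 22.6 × 22.19) = 0.006209 kg/m³.
(x−vt)²/(4Dt) = (0.8715)²/(4 × 0.438 × 89.5) = 0.004844; exp(−0.004844) = 0.9952.
C = 0.006209 × 0.9952 = 0.00618 kg/m³.

0.00618 kg/m³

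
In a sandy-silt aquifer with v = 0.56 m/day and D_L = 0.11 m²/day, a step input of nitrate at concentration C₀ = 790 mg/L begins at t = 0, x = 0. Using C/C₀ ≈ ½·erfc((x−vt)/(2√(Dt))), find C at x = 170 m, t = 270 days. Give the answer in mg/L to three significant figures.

For a continuous step input, C/C₀ ≈ ½·erfc((x−vt)/(2√(Dt))).
vt = 0.56 × 270 = 151.2 m and 2√(Dt) = 2√(0.11 × 270) = 10.90 m.
Argument (x−vt)/(2√(Dt)) = (170 − 151.2)/10.90 = 1.725; ½·erfc(1.725) = 0.007353.
C = 790 × 0.007353 = 5.81 mg/L.

5.81 mg/L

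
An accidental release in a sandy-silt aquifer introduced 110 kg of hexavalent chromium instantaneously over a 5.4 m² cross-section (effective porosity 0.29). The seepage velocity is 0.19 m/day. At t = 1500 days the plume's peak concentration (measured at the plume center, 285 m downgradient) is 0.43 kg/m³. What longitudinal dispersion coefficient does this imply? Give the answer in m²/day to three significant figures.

1.42 m²/day

At the plume center C_max = M/(n_e·A·√(4πDt)), so D = M²/(4πt·(n_e·A·C_max)²).
n_e·A·C_max = 0.29 × 5.4 × 0.43 = 0.6734 kg/m.
D = 110²/(4π × 1500 × 0.6734²) = 1.42 m²/day.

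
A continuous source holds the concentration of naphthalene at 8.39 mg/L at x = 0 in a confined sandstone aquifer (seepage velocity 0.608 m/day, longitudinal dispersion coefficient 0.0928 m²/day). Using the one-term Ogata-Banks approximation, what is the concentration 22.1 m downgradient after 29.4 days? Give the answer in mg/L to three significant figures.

0.296 mg/L

For a continuous step input, C/C₀ ≈ ½·erfc((x−vt)/(2√(Dt))).
vt = 0.608 × 29.4 = 17.8752 m and 2√(Dt) = 2√(0.0928 × 29.4) = 3.304 m.
Argument (x−vt)/(2√(Dt)) = (22.1 − 17.8752)/3.304 = 1.279; ½·erfc(1.279) = 0.03524.
C = 8.39 × 0.03524 = 0.296 mg/L.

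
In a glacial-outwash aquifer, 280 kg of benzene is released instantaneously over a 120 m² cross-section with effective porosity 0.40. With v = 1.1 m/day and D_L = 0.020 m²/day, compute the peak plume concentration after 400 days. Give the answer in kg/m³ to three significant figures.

0.582 kg/m³

The peak of an instantaneous 1D plume sits at x = vt; there the Gaussian factor is 1 and C_max = M/(n_e·A·√(4πDt)), where n_e·A is the pore area the mass is dissolved in.
√(4πDt) = √(4π × 0.020 × 400) = 10.03 m, so C_max = 280/(0.40 × 120 × 10.03) = 0.582 kg/m³.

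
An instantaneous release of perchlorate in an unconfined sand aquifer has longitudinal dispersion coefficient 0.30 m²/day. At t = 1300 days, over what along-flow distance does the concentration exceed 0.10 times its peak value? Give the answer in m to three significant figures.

120 m

The plume is Gaussian with σ = √(2Dt) = √(2 × 0.30 × 1300) = 27.93 m.
C/C_peak = exp(−Δx²/(2σ²)) = 0.10 ⇒ Δx = σ·√(−2 ln 0.10) = 27.93 × 2.146 = 59.94 m.
Width = 2Δx = 120 m.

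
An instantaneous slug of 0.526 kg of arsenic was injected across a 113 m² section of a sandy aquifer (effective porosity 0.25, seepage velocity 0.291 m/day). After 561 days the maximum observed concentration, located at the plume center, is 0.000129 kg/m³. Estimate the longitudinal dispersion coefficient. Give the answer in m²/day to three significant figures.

2.96 m²/day

At the plume center C_max = M/(n_e·A·√(4πDt)), so D = M²/(4πt·(n_e·A·C_max)²).
n_e·A·C_max = 0.25 × 113 × 0.000129 = 0.003644 kg/m.
D = 0.526²/(4π × 561 × 0.003644²) = 2.96 m²/day.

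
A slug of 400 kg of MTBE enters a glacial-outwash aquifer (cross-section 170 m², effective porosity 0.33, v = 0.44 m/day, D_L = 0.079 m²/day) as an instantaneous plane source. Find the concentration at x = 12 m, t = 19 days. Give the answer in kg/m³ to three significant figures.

For an instantaneous plane source, C(x,t) = M/(n_e·A·√(4πDt)) · exp(−(x−vt)²/(4Dt)), with n_e·A the pore (flow) area.
Plume center vt = 0.44 × 19 = 8.36 m, so the well at 12 m is 3.64 m downgradient of the peak.
√(4πDt) = 4.343 m, giving peak height M/(n_e·A·√(4πDt)) = 400/(0.33 × 170 × 4.343) = 1.642 kg/m³.
(x−vt)²/(4Dt) = (3.64)²/(4 × 0.079 × 19) = 2.207; exp(−2.207) = 0.1100.
C = 1.642 × 0.1100 = 0.181 kg/m³.

0.181 kg/m³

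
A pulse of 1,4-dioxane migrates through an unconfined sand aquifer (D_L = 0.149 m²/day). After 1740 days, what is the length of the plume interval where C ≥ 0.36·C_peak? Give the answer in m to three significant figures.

The plume is Gaussian with σ = √(2Dt) = √(2 × 0.149 × 1740) = 22.77 m.
C/C_peak = exp(−Δx²/(2σ²)) = 0.36 ⇒ Δx = σ·√(−2 ln 0.36) = 22.77 × 1.429 = 32.54 m.
Width = 2Δx = 65.1 m.

65.1 m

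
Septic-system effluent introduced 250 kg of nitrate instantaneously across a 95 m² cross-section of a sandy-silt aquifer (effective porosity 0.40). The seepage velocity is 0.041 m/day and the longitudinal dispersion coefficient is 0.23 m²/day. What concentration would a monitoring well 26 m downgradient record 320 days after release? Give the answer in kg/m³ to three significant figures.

For an instantaneous plane source, C(x,t) = M/(n_e·A·√(4πDt)) · exp(−(x−vt)²/(4Dt)), with n_e·A the pore (flow) area.
Plume center vt = 0.041 × 320 = 13.12 m, so the well at 26 m is 12.88 m downgradient of the peak.
√(4πDt) = 30.41 m, giving peak height M/(n_e·A·√(4πDt)) = 250/(0.40 × 95 × 30.41) = 0.2163 kg/m³.
(x−vt)²/(4Dt) = (12.88)²/(4 × 0.23 × 320) = 0.5635; exp(−0.5635) = 0.5692.
C = 0.2163 × 0.5692 = 0.123 kg/m³.

0.123 kg/m³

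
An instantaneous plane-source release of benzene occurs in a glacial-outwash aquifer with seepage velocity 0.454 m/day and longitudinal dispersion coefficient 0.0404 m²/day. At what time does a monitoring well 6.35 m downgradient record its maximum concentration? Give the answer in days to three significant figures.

13.8 days

For the 1D instantaneous-source solution, setting ∂C/∂t = 0 at fixed x gives v²t² + 2Dt − x² = 0, so t = (√(D² + v²x²) − D)/v².
√(D² + v²x²) = √(0.0404² + 0.454² × 6.35²) = 2.883; v² = 0.206116.
t = (2.883 − 0.0404)/0.206116 = 13.8 days (vs. the pure-advection estimate x/v = 14.0 d).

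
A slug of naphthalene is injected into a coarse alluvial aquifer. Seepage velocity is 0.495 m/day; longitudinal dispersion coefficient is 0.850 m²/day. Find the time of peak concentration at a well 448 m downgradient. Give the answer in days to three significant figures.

902 days

For the 1D instantaneous-source solution, setting ∂C/∂t = 0 at fixed x gives v²t² + 2Dt − x² = 0, so t = (√(D² + v²x²) − D)/v².
√(D² + v²x²) = √(0.850² + 0.495² × 448²) = 221.8; v² = 0.245025.
t = (221.8 − 0.850)/0.245025 = 902 days (vs. the pure-advection estimate x/v = 905 d).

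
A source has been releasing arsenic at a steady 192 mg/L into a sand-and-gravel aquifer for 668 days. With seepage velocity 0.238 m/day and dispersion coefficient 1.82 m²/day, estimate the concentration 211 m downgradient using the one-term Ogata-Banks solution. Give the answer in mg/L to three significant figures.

28.0 mg/L

For a continuous step input, C/C₀ ≈ ½·erfc((x−vt)/(2√(Dt))).
vt = 0.238 × 668 = 158.984 m and 2√(Dt) = 2√(1.82 × 668) = 69.74 m.
Argument (x−vt)/(2√(Dt)) = (211 − 158.984)/69.74 = 0.7459; ½·erfc(0.7459) = 0.1457.
C = 192 × 0.1457 = 28.0 mg/L.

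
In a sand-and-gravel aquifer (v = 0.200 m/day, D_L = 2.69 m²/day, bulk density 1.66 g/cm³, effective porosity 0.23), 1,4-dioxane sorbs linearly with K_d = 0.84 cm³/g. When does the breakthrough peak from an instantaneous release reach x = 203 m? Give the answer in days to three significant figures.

6710 days

Retardation factor R = 1 + ρ_b·K_d/n = 1 + 1.66 × 0.84/0.23 = 7.063.
Sorption retards both mechanisms: v_R = v/R = 0.02832 m/day, D_R = D/R = 0.3809 m²/day.
Peak time from v_R²t² + 2D_R t − x² = 0: t = (√(D_R² + v_R²x²) − D_R)/v_R².
√(D_R² + v_R²x²) = √(0.3809² + 0.02832² × 203²) = 5.762; v_R² = 0.0008020.
t = (5.762 − 0.3809)/0.0008020 = 6710 days.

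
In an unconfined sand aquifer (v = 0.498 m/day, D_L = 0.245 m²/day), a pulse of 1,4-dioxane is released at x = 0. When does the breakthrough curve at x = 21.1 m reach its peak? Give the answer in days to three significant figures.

For the 1D instantaneous-source solution, setting ∂C/∂t = 0 at fixed x gives v²t² + 2Dt − x² = 0, so t = (√(D² + v²x²) − D)/v².
√(D² + v²x²) = √(0.245² + 0.498² × 21.1²) = 10.51; v² = 0.248004.
t = (10.51 − 0.245)/0.248004 = 41.4 days (vs. the pure-advection estimate x/v = 42.4 d).

41.4 days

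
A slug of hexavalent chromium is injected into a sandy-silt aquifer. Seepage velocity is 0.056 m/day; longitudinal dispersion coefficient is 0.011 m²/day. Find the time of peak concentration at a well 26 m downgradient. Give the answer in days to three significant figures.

For the 1D instantaneous-source solution, setting ∂C/∂t = 0 at fixed x gives v²t² + 2Dt − x² = 0, so t = (√(D² + v²x²) − D)/v².
√(D² + v²x²) = √(0.011² + 0.056² × 26²) = 1.456; v² = 0.003136.
t = (1.456 − 0.011)/0.003136 = 461 days (vs. the pure-advection estimate x/v = 464 d).

461 days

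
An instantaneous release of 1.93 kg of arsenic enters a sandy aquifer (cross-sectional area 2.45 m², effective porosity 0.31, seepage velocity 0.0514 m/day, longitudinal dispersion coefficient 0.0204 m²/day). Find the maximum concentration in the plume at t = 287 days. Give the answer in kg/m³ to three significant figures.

The peak of an instantaneous 1D plume sits at x = vt; there the Gaussian factor is 1 and C_max = M/(n_e·A·√(4πDt)), where n_e·A is the pore area the mass is dissolved in.
√(4πDt) = √(4π × 0.0204 × 287) = 8.578 m, so C_max = 1.93/(0.31 × 2.45 × 8.578) = 0.296 kg/m³.

0.296 kg/m³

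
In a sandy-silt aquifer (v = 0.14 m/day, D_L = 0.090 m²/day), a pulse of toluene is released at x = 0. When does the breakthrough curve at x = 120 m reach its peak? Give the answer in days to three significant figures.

853 days

For the 1D instantaneous-source solution, setting ∂C/∂t = 0 at fixed x gives v²t² + 2Dt − x² = 0, so t = (√(D² + v²x²) − D)/v².
√(D² + v²x²) = √(0.090² + 0.14² × 120²) = 16.80; v² = 0.0196.
t = (16.80 − 0.090)/0.0196 = 853 days (vs. the pure-advection estimate x/v = 857 d).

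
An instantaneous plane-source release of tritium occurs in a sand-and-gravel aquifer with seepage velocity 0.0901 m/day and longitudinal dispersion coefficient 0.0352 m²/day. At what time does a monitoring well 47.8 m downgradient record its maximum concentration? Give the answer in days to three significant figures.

526 days

For the 1D instantaneous-source solution, setting ∂C/∂t = 0 at fixed x gives v²t² + 2Dt − x² = 0, so t = (√(D² + v²x²) − D)/v².
√(D² + v²x²) = √(0.0352² + 0.0901² × 47.8²) = 4.307; v² = 0.00811801.
t = (4.307 − 0.0352)/0.00811801 = 526 days (vs. the pure-advection estimate x/v = 531 d).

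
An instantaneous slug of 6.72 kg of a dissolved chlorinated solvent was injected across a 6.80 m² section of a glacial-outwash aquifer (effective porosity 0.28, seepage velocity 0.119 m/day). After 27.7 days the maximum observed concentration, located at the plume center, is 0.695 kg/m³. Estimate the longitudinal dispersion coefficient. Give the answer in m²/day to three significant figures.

0.0741 m²/day

At the plume center C_max = M/(n_e·A·√(4πDt)), so D = M²/(4πt·(n_e·A·C_max)²).
n_e·A·C_max = 0.28 × 6.80 × 0.695 = 1.323 kg/m.
D = 6.72²/(4π × 27.7 × 1.323²) = 0.0741 m²/day.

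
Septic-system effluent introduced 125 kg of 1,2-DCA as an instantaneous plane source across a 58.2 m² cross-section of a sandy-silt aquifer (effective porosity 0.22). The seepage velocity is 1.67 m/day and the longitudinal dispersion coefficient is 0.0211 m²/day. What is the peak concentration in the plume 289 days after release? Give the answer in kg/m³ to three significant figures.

The peak of an instantaneous 1D plume sits at x = vt; there the Gaussian factor is 1 and C_max = M/(n_e·A·√(4πDt)), where n_e·A is the pore area the mass is dissolved in.
√(4πDt) = √(4π × 0.0211 × 289) = 8.754 m, so C_max = 125/(0.22 × 58.2 × 8.754) = 1.12 kg/m³.

1.12 kg/m³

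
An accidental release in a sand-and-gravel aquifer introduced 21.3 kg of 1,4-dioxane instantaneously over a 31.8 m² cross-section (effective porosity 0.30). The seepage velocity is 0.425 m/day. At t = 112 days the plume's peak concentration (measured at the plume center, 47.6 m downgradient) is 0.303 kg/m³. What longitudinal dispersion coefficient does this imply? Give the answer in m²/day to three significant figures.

At the plume center C_max = M/(n_e·A·√(4πDt)), so D = M²/(4πt·(n_e·A·C_max)²).
n_e·A·C_max = 0.30 × 31.8 × 0.303 = 2.891 kg/m.
D = 21.3²/(4π × 112 × 2.891²) = 0.0386 m²/day.

0.0386 m²/day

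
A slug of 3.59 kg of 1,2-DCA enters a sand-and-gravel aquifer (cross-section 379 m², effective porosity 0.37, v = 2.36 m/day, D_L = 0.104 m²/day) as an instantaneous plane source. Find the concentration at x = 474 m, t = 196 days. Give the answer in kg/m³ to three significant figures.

0.000321 kg/m³

For an instantaneous plane source, C(x,t) = M/(n_e·A·√(4πDt)) · exp(−(x−vt)²/(4Dt)), with n_e·A the pore (flow) area.
Plume center vt = 2.36 × 196 = 462.56 m, so the well at 474 m is 11.44 m downgradient of the peak.
√(4πDt) = 16.00 m, giving peak height M/(n_e·A·√(4πDt)) = 3.59/(0.37 × 379 × 16.00) = 0.001600 kg/m³.
(x−vt)²/(4Dt) = (11.44)²/(4 × 0.104 × 196) = 1.605; exp(−1.605) = 0.2009.
C = 0.001600 × 0.2009 = 0.000321 kg/m³.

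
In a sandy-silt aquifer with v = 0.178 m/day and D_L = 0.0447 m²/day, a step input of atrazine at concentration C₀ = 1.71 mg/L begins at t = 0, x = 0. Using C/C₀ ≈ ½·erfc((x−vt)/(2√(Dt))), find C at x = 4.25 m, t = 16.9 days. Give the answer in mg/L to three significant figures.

0.267 mg/L

For a continuous step input, C/C₀ ≈ ½·erfc((x−vt)/(2√(Dt))).
vt = 0.178 × 16.9 = 3.0082 m and 2√(Dt) = 2√(0.0447 × 16.9) = 1.738 m.
Argument (x−vt)/(2√(Dt)) = (4.25 − 3.0082)/1.738 = 0.7145; ½·erfc(0.7145) = 0.1561.
C = 1.71 × 0.1561 = 0.267 mg/L.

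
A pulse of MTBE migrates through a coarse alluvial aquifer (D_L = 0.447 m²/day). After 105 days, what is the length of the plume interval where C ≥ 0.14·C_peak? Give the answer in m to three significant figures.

38.4 m

The plume is Gaussian with σ = √(2Dt) = √(2 × 0.447 × 105) = 9.689 m.
C/C_peak = exp(−Δx²/(2σ²)) = 0.14 ⇒ Δx = σ·√(−2 ln 0.14) = 9.689 × 1.983 = 19.21 m.
Width = 2Δx = 38.4 m.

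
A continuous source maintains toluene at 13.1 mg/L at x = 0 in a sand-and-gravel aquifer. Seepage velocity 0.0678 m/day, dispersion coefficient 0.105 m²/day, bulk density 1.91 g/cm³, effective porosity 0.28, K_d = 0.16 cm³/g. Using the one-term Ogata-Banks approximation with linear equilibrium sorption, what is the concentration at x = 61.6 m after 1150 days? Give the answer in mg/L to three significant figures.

0.155 mg/L

Retardation factor R = 1 + ρ_b·K_d/n = 1 + 1.91 × 0.16/0.28 = 2.091.
Sorption retards both mechanisms: v_R = v/R = 0.03242 m/day, D_R = D/R = 0.05022 m²/day.
v_R·t = 0.03242 × 1150 = 37.283 m; 2√(D_R t) = 15.20 m; argument = (61.6 − 37.283)/15.20 = 1.600.
C = C₀ × ½·erfc(1.600) = 13.1 × 0.01183 = 0.155 mg/L.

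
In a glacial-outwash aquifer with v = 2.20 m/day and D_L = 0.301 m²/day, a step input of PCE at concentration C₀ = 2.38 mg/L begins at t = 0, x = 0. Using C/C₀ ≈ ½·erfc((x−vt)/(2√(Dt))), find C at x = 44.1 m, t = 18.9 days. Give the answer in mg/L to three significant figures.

0.541 mg/L

For a continuous step input, C/C₀ ≈ ½·erfc((x−vt)/(2√(Dt))).
vt = 2.20 × 18.9 = 41.58 m and 2√(Dt) = 2√(0.301 × 18.9) = 4.770 m.
Argument (x−vt)/(2√(Dt)) = (44.1 − 41.58)/4.770 = 0.5283; ½·erfc(0.5283) = 0.2275.
C = 2.38 × 0.2275 = 0.541 mg/L.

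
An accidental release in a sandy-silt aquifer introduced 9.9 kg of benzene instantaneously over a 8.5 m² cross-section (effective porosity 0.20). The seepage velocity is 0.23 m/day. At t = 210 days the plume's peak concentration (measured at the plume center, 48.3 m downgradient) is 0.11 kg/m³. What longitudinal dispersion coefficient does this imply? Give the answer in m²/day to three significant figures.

At the plume center C_max = M/(n_e·A·√(4πDt)), so D = M²/(4πt·(n_e·A·C_max)²).
n_e·A·C_max = 0.20 × 8.5 × 0.11 = 0.1870 kg/m.
D = 9.9²/(4π × 210 × 0.1870²) = 1.06 m²/day.

1.06 m²/day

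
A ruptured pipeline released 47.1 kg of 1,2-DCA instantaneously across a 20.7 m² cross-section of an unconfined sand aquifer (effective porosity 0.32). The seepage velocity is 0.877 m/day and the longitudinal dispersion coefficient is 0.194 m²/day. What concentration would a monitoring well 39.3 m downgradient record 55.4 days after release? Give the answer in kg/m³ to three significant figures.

0.0823 kg/m³

For an instantaneous plane source, C(x,t) = M/(n_e·A·√(4πDt)) · exp(−(x−vt)²/(4Dt)), with n_e·A the pore (flow) area.
Plume center vt = 0.877 × 55.4 = 48.5858 m, so the well at 39.3 m is 9.2858 m upgradient of the peak.
√(4πDt) = 11.62 m, giving peak height M/(n_e·A·√(4πDt)) = 47.1/(0.32 × 20.7 × 11.62) = 0.6119 kg/m³.
(x−vt)²/(4Dt) = (-9.2858)²/(4 × 0.194 × 55.4) = 2.006; exp(−2.006) = 0.1345.
C = 0.6119 × 0.1345 = 0.0823 kg/m³.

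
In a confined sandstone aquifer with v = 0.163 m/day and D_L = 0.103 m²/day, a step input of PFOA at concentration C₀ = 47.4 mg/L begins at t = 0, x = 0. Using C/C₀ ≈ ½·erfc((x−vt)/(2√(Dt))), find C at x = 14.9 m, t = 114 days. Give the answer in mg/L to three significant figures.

36.8 mg/L

For a continuous step input, C/C₀ ≈ ½·erfc((x−vt)/(2√(Dt))).
vt = 0.163 × 114 = 18.582 m and 2√(Dt) = 2√(0.103 × 114) = 6.853 m.
Argument (x−vt)/(2√(Dt)) = (14.9 − 18.582)/6.853 = -0.5373; ½·erfc(-0.5373) = 0.7763.
C = 47.4 × 0.7763 = 36.8 mg/L.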